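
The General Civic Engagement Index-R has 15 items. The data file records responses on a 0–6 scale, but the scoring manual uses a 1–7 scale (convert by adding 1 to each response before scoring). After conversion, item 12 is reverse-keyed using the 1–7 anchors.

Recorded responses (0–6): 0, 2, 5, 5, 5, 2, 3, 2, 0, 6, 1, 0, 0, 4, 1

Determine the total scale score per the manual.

Convert to 1–7: 1, 3, 6, 6, 6, 3, 4, 3, 1, 7, 2, 1, 1, 5, 2
Reverse-coded (reversed = (1+7) − raw = 8 − raw):
  item 12: 8 − 1 = 7
Scored: 1, 3, 6, 6, 6, 3, 4, 3, 1, 7, 2, 7, 1, 5, 2
Total = 57

57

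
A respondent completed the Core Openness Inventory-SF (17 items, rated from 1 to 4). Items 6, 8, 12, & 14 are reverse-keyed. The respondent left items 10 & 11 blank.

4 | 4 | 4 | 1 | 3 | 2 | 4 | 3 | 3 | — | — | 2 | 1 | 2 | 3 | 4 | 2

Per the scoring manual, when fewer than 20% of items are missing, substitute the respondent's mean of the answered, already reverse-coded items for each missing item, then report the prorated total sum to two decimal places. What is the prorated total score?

Reverse-coded (on a 1–4 scale, reversed = 5 − raw):
  item 6: 5 − 2 = 3
  item 8: 5 − 3 = 2
  item 12: 5 − 2 = 3
  item 14: 5 − 2 = 3
Completed scored items (15 of 17): 4, 4, 4, 1, 3, 3, 4, 2, 3, 3, 1, 3, 3, 4, 2; sum = 44.
Person mean = 44 / 15 ≈ 2.9333
Prorated total = (44 / 15) × 17 = 49.87 (to 2 dp)

49.87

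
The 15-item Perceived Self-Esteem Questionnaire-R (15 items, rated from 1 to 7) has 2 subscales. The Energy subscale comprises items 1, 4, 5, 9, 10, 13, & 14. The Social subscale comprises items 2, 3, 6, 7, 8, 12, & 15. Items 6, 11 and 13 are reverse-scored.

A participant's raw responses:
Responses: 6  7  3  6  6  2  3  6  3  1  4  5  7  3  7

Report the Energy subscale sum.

Energy items: 1, 4, 5, 9, 10, 13, 14.
Of these, item 13 is reverse-scored; reversed = (1+7) − raw = 8 − raw.
  item 1: 6
  item 4: 6
  item 5: 6
  item 9: 3
  item 10: 1
  item 13: 8 − 7 = 1
  item 14: 3
Sum = 6 + 6 + 6 + 3 + 1 + 1 + 3 = 26

26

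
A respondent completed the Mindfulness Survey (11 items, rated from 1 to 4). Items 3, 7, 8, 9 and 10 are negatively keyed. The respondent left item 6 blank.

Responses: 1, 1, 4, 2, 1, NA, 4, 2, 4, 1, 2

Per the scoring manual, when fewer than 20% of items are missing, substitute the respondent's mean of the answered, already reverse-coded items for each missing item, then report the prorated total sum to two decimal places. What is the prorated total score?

18.70

Reverse-coded (reverse-coded value = 5 − response):
  item 3: 5 − 4 = 1
  item 7: 5 − 4 = 1
  item 8: 5 − 2 = 3
  item 9: 5 − 4 = 1
  item 10: 5 − 1 = 4
Completed scored items (10 of 11): 1, 1, 1, 2, 1, 1, 3, 1, 4, 2; sum = 17.
Person mean = 17 / 10 ≈ 1.7000
Prorated total = (17 / 10) × 11 = 18.70 (to 2 dp)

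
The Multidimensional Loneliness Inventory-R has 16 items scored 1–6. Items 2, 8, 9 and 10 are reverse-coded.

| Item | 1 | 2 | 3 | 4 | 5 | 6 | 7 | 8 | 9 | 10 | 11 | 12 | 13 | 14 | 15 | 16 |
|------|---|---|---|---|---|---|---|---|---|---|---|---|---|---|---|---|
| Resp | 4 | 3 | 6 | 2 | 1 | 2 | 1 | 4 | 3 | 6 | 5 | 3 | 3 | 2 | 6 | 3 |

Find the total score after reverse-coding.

Reversing items 2, 8, 9 and 10 with 7 − raw:
Total = 4 + (7−3) + 6 + 2 + 1 + 2 + 1 + (7−4) + (7−3) + (7−6) + 5 + 3 + 3 + 2 + 6 + 3
      = 4 + 4 + 6 + 2 + 1 + 2 + 1 + 3 + 4 + 1 + 5 + 3 + 3 + 2 + 6 + 3 = 50

50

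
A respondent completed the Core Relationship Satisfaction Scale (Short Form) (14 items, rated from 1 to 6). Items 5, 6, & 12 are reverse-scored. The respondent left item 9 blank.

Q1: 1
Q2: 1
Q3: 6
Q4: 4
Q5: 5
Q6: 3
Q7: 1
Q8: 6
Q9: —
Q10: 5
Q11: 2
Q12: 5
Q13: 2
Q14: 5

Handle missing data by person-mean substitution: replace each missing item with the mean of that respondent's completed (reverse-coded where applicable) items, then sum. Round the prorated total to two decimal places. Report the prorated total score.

Reverse-coded (on a 1–6 scale, reversed = 7 − raw):
  item 5: 7 − 5 = 2
  item 6: 7 − 3 = 4
  item 12: 7 − 5 = 2
Completed scored items (13 of 14): 1, 1, 6, 4, 2, 4, 1, 6, 5, 2, 2, 2, 5; sum = 41.
Person mean = 41 / 13 ≈ 3.1538
Prorated total = (41 / 13) × 14 = 44.15 (to 2 dp)

44.15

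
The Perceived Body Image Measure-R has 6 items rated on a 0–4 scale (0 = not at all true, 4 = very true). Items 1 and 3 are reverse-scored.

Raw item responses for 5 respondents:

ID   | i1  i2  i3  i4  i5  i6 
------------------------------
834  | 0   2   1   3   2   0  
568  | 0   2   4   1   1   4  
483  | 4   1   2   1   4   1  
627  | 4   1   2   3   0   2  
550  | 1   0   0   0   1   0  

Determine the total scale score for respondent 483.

Respondent 483 raw: 4, 1, 2, 1, 4, 1.
Reverse-coded (reverse-coded value = 4 − response):
  item 1: 4 − 4 = 0
  item 2: 1
  item 3: 4 − 2 = 2
  item 4: 1
  item 5: 4
  item 6: 1
Sum = 0 + 1 + 2 + 1 + 4 + 1 = 9

9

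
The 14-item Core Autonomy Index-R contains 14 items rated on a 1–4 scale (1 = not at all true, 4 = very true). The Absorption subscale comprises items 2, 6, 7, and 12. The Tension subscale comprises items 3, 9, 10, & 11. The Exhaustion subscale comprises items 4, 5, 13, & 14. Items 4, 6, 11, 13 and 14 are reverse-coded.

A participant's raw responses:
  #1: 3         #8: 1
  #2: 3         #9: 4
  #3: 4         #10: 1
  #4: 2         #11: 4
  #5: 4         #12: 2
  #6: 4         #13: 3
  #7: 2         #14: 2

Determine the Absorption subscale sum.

Absorption items: 2, 6, 7, 12.
Of these, item 6 is reverse-coded; reversed = (1+4) − raw = 5 − raw.
  item 2: 3
  item 6: 5 − 4 = 1
  item 7: 2
  item 12: 2
Sum = 3 + 1 + 2 + 2 = 8

8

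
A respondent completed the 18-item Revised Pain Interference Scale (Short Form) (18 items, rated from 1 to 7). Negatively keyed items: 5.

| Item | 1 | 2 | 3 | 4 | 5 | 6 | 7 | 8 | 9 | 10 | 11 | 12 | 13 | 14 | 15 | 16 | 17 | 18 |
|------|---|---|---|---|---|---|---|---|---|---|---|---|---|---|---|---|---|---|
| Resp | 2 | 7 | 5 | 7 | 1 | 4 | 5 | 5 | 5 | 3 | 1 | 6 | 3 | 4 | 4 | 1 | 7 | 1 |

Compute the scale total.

77

Apply reverse scoring (reversed = (1+7) − raw = 8 − raw):
  item 5: 8 − 1 = 7
After reverse-coding: 2, 7, 5, 7, 7, 4, 5, 5, 5, 3, 1, 6, 3, 4, 4, 1, 7, 1
Total = 2 + 7 + 5 + 7 + 7 + 4 + 5 + 5 + 5 + 3 + 1 + 6 + 3 + 4 + 4 + 1 + 7 + 1 = 77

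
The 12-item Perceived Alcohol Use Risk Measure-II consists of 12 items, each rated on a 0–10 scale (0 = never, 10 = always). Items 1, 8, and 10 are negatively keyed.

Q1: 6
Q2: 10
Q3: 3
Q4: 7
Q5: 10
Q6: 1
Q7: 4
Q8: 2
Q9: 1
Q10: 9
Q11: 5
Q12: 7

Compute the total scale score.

Raw sum = 65. Negatively keyed items: 1, 8, 10; their raw sum = 17.
Each reversal replaces raw with 10 − raw, changing the total by 10 − 2·raw per item.
Total = 65 + 3·10 − 2·17 = 65 + 30 − 34 = 61

61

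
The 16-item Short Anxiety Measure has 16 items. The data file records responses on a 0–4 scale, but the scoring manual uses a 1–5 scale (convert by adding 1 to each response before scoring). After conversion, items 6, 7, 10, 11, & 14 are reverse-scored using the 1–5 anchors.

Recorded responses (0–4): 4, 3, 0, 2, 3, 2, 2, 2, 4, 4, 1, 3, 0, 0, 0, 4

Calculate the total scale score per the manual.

52

Convert to 1–5: 5, 4, 1, 3, 4, 3, 3, 3, 5, 5, 2, 4, 1, 1, 1, 5
Reverse-coded (reversed = (1+5) − raw = 6 − raw):
  item 6: 6 − 3 = 3
  item 7: 6 − 3 = 3
  item 10: 6 − 5 = 1
  item 11: 6 − 2 = 4
  item 14: 6 − 1 = 5
Scored: 5, 4, 1, 3, 4, 3, 3, 3, 5, 1, 4, 4, 1, 5, 1, 5
Total = 52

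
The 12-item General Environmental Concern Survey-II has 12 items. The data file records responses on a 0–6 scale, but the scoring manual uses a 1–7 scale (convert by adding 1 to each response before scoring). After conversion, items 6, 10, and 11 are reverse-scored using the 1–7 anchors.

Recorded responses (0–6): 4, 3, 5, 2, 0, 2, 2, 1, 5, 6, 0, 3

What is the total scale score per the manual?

47

Convert to 1–7: 5, 4, 6, 3, 1, 3, 3, 2, 6, 7, 1, 4
Reverse-coded (reverse-coded value = 8 − response):
  item 6: 8 − 3 = 5
  item 10: 8 − 7 = 1
  item 11: 8 − 1 = 7
Scored: 5, 4, 6, 3, 1, 5, 3, 2, 6, 1, 7, 4
Total = 47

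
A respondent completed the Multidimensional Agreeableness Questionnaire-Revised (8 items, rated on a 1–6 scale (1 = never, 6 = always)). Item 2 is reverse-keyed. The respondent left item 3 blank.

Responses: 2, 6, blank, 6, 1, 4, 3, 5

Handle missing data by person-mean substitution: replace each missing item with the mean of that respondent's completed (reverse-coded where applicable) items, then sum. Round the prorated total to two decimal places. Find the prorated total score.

Reverse-coded (reverse-coded value = 7 − response):
  item 2: 7 − 6 = 1
Completed scored items (7 of 8): 2, 1, 6, 1, 4, 3, 5; sum = 22.
Person mean = 22 / 7 ≈ 3.1429
Prorated total = (22 / 7) × 8 = 25.14 (to 2 dp)

25.14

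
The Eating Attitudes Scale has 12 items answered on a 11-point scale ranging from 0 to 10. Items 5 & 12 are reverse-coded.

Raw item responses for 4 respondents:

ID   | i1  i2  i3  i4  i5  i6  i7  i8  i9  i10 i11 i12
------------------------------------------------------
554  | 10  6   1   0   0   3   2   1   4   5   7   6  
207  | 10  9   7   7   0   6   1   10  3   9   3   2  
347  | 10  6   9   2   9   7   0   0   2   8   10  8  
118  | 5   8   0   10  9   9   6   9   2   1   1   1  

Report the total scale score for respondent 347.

57

Respondent 347 raw: 10, 6, 9, 2, 9, 7, 0, 0, 2, 8, 10, 8.
Reverse-coded (reverse-coded value = 10 − response):
  item 1: 10
  item 2: 6
  item 3: 9
  item 4: 2
  item 5: 10 − 9 = 1
  item 6: 7
  item 7: 0
  item 8: 0
  item 9: 2
  item 10: 8
  item 11: 10
  item 12: 10 − 8 = 2
Sum = 10 + 6 + 9 + 2 + 1 + 7 + 0 + 0 + 2 + 8 + 10 + 2 = 57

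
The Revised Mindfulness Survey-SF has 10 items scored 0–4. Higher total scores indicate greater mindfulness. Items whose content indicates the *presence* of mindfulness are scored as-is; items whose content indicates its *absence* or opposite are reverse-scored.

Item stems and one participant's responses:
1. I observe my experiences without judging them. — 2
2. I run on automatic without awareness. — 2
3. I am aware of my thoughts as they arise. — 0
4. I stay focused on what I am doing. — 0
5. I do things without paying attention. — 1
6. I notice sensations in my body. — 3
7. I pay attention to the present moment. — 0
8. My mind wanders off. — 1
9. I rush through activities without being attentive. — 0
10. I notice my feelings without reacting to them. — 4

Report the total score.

21

Items 2, 5, 8, 9 describe the absence/opposite of mindfulness → reverse-score.
on a 0–4 scale, reversed = 4 − raw.
  item 1: 2
  item 2: 4 − 2 = 2
  item 3: 0
  item 4: 0
  item 5: 4 − 1 = 3
  item 6: 3
  item 7: 0
  item 8: 4 − 1 = 3
  item 9: 4 − 0 = 4
  item 10: 4
Total = 2 + 2 + 0 + 0 + 3 + 3 + 0 + 3 + 4 + 4 = 21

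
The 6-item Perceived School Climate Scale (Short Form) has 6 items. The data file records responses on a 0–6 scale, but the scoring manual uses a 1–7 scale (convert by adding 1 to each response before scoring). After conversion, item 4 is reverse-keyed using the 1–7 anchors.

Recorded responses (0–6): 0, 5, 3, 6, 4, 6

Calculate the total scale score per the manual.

24

Convert to 1–7: 1, 6, 4, 7, 5, 7
Reverse-coded (reverse-coded value = 8 − response):
  item 4: 8 − 7 = 1
Scored: 1, 6, 4, 1, 5, 7
Total = 24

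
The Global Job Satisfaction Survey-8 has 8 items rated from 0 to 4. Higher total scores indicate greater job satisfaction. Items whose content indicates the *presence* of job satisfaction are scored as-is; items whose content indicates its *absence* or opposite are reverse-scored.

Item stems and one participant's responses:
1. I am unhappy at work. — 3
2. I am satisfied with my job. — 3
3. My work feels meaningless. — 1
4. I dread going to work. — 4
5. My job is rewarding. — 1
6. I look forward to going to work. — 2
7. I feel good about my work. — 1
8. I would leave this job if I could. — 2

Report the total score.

Items 1, 3, 4, 8 describe the absence/opposite of job satisfaction → reverse-score.
reversed = (0+4) − raw = 4 − raw.
  item 1: 4 − 3 = 1
  item 2: 3
  item 3: 4 − 1 = 3
  item 4: 4 − 4 = 0
  item 5: 1
  item 6: 2
  item 7: 1
  item 8: 4 − 2 = 2
Total = 1 + 3 + 3 + 0 + 1 + 2 + 1 + 2 = 13

13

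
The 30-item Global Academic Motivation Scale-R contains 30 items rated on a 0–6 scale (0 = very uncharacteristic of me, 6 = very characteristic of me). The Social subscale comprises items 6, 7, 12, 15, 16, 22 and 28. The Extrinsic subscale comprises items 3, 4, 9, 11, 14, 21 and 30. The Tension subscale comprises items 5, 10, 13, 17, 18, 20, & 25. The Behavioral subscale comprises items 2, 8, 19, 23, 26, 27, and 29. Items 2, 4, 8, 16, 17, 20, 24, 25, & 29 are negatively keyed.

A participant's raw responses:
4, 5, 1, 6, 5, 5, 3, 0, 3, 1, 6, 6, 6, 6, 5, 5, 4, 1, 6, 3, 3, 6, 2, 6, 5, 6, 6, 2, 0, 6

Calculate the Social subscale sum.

28

Social items: 6, 7, 12, 15, 16, 22, 28.
Of these, item 16 is negatively keyed; reverse-coded value = 6 − response.
  item 6: 5
  item 7: 3
  item 12: 6
  item 15: 5
  item 16: 6 − 5 = 1
  item 22: 6
  item 28: 2
Sum = 5 + 3 + 6 + 5 + 1 + 6 + 2 = 28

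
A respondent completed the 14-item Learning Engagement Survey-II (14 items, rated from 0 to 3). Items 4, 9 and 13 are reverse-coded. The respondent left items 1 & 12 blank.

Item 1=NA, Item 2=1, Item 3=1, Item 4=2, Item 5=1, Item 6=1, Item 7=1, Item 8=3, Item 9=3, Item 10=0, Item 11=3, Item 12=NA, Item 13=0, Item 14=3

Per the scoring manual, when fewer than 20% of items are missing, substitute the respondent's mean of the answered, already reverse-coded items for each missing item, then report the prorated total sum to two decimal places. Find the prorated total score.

21.00

Reverse-coded (on a 0–3 scale, reversed = 3 − raw):
  item 4: 3 − 2 = 1
  item 9: 3 − 3 = 0
  item 13: 3 − 0 = 3
Completed scored items (12 of 14): 1, 1, 1, 1, 1, 1, 3, 0, 0, 3, 3, 3; sum = 18.
Person mean = 18 / 12 ≈ 1.5000
Prorated total = (18 / 12) × 14 = 21.00 (to 2 dp)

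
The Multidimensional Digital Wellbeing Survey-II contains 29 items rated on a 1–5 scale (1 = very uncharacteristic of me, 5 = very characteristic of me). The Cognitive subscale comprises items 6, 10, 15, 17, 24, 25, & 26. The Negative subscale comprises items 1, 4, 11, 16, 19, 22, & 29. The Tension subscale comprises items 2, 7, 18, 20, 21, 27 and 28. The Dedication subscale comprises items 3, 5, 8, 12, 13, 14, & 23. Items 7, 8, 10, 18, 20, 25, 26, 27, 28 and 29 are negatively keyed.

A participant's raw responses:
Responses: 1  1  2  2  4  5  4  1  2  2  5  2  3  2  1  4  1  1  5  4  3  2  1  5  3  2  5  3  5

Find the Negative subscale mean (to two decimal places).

2.86

Negative items: 1, 4, 11, 16, 19, 22, 29.
Of these, item 29 is negatively keyed; reversed = (1+5) − raw = 6 − raw.
  item 1: 1
  item 4: 2
  item 11: 5
  item 16: 4
  item 19: 5
  item 22: 2
  item 29: 6 − 5 = 1
Sum = 1 + 2 + 5 + 4 + 5 + 2 + 1 = 20
Mean = 20 / 7 = 2.86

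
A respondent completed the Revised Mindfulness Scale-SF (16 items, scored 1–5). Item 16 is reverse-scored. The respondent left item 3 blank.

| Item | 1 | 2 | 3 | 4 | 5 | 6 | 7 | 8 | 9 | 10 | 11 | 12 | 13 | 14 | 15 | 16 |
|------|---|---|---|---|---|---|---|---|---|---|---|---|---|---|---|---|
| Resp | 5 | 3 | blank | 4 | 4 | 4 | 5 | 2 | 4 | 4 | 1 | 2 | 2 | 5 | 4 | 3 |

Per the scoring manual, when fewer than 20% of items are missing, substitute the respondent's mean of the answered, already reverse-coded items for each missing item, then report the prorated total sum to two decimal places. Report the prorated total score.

55.47

Reverse-coded (reversed = (1+5) − raw = 6 − raw):
  item 16: 6 − 3 = 3
Completed scored items (15 of 16): 5, 3, 4, 4, 4, 5, 2, 4, 4, 1, 2, 2, 5, 4, 3; sum = 52.
Person mean = 52 / 15 ≈ 3.4667
Prorated total = (52 / 15) × 16 = 55.47 (to 2 dp)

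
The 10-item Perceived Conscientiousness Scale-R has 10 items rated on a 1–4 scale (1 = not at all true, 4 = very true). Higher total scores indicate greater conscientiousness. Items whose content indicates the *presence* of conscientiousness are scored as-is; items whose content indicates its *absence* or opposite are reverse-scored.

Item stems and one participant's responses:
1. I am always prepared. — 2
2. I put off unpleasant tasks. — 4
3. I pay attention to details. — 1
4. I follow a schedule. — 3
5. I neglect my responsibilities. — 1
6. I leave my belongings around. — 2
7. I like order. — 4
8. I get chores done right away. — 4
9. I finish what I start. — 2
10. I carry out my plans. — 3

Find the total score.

27

Items 2, 5, 6 describe the absence/opposite of conscientiousness → reverse-score.
reversed = (1+4) − raw = 5 − raw.
  item 1: 2
  item 2: 5 − 4 = 1
  item 3: 1
  item 4: 3
  item 5: 5 − 1 = 4
  item 6: 5 − 2 = 3
  item 7: 4
  item 8: 4
  item 9: 2
  item 10: 3
Total = 2 + 1 + 1 + 3 + 4 + 3 + 4 + 4 + 2 + 3 = 27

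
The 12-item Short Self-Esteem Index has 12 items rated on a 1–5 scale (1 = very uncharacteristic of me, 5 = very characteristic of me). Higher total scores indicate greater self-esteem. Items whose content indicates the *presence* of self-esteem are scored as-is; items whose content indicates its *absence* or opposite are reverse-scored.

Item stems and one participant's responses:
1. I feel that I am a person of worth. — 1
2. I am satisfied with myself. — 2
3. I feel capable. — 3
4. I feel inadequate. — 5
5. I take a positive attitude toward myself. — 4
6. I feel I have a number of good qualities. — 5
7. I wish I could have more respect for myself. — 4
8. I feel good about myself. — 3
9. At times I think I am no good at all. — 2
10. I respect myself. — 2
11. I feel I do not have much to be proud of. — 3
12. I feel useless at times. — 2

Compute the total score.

Items 4, 7, 9, 11, 12 describe the absence/opposite of self-esteem → reverse-score.
reverse-coded value = 6 − response.
  item 1: 1
  item 2: 2
  item 3: 3
  item 4: 6 − 5 = 1
  item 5: 4
  item 6: 5
  item 7: 6 − 4 = 2
  item 8: 3
  item 9: 6 − 2 = 4
  item 10: 2
  item 11: 6 − 3 = 3
  item 12: 6 − 2 = 4
Total = 1 + 2 + 3 + 1 + 4 + 5 + 2 + 3 + 4 + 2 + 3 + 4 = 34

34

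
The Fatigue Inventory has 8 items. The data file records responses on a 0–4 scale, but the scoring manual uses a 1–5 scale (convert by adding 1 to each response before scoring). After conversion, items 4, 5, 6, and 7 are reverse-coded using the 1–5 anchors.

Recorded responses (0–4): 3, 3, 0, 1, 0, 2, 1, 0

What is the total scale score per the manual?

Convert to 1–5: 4, 4, 1, 2, 1, 3, 2, 1
Reverse-coded (on a 1–5 scale, reversed = 6 − raw):
  item 4: 6 − 2 = 4
  item 5: 6 − 1 = 5
  item 6: 6 − 3 = 3
  item 7: 6 − 2 = 4
Scored: 4, 4, 1, 4, 5, 3, 4, 1
Total = 26

26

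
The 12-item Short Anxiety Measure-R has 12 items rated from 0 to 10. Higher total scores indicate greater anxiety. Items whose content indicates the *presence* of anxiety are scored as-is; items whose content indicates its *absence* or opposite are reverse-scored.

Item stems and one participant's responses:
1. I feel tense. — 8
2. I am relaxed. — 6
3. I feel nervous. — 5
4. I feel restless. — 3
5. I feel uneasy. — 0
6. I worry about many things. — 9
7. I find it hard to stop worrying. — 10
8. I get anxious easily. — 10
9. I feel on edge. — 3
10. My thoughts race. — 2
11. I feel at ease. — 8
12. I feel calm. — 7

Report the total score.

59

Items 2, 11, 12 describe the absence/opposite of anxiety → reverse-score.
reverse-coded value = 10 − response.
  item 1: 8
  item 2: 10 − 6 = 4
  item 3: 5
  item 4: 3
  item 5: 0
  item 6: 9
  item 7: 10
  item 8: 10
  item 9: 3
  item 10: 2
  item 11: 10 − 8 = 2
  item 12: 10 − 7 = 3
Total = 8 + 4 + 5 + 3 + 0 + 9 + 10 + 10 + 3 + 2 + 2 + 3 = 59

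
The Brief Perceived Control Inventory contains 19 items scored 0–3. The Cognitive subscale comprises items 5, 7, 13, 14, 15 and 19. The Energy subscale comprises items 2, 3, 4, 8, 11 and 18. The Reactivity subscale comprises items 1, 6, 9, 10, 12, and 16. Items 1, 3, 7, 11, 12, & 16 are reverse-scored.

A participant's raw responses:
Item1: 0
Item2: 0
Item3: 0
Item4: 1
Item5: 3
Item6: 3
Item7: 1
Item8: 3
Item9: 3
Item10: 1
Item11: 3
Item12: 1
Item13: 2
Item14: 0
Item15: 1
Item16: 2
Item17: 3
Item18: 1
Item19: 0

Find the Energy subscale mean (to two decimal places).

Energy items: 2, 3, 4, 8, 11, 18.
Of these, items 3 & 11 are reverse-scored; on a 0–3 scale, reversed = 3 − raw.
  item 2: 0
  item 3: 3 − 0 = 3
  item 4: 1
  item 8: 3
  item 11: 3 − 3 = 0
  item 18: 1
Sum = 0 + 3 + 1 + 3 + 0 + 1 = 8
Mean = 8 / 6 = 1.33

1.33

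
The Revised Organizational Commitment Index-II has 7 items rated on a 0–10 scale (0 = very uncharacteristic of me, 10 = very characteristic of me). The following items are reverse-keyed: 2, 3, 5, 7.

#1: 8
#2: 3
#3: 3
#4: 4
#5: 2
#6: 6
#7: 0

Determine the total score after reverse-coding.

Raw sum = 26. Reverse-keyed items: 2, 3, 5, 7; their raw sum = 8.
Each reversal replaces raw with 10 − raw, changing the total by 10 − 2·raw per item.
Total = 26 + 4·10 − 2·8 = 26 + 40 − 16 = 50

50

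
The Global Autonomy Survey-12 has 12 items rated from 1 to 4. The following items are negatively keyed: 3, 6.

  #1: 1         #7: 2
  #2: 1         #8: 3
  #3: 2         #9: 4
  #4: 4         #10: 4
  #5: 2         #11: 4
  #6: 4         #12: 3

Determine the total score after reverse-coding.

32

Reversing items 3 & 6 with 5 − raw:
Total = 1 + 1 + (5−2) + 4 + 2 + (5−4) + 2 + 3 + 4 + 4 + 4 + 3
      = 1 + 1 + 3 + 4 + 2 + 1 + 2 + 3 + 4 + 4 + 4 + 3 = 32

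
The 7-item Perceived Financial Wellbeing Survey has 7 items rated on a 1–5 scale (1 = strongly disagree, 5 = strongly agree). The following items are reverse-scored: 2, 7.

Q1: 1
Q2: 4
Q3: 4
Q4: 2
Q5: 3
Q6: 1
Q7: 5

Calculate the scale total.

Reversing items 2 & 7 with 6 − raw:
Total = 1 + (6−4) + 4 + 2 + 3 + 1 + (6−5)
      = 1 + 2 + 4 + 2 + 3 + 1 + 1 = 14

14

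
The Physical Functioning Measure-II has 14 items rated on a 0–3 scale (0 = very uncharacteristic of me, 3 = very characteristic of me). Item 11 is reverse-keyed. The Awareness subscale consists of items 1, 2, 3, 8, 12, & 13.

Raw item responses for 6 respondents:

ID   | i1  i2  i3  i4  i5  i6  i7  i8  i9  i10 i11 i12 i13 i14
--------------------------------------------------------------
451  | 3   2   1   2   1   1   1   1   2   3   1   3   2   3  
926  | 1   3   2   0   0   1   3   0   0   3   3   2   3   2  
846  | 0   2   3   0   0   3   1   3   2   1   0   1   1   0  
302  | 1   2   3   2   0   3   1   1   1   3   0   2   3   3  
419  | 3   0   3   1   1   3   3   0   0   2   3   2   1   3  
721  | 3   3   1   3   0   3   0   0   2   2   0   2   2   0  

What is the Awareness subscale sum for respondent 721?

11

Respondent 721 raw: 3, 3, 1, 3, 0, 3, 0, 0, 2, 2, 0, 2, 2, 0.
Awareness items: 1, 2, 3, 8, 12, 13.
Reverse-coded (on a 0–3 scale, reversed = 3 − raw):
  item 1: 3
  item 2: 3
  item 3: 1
  item 8: 0
  item 12: 2
  item 13: 2
Sum = 3 + 3 + 1 + 0 + 2 + 2 = 11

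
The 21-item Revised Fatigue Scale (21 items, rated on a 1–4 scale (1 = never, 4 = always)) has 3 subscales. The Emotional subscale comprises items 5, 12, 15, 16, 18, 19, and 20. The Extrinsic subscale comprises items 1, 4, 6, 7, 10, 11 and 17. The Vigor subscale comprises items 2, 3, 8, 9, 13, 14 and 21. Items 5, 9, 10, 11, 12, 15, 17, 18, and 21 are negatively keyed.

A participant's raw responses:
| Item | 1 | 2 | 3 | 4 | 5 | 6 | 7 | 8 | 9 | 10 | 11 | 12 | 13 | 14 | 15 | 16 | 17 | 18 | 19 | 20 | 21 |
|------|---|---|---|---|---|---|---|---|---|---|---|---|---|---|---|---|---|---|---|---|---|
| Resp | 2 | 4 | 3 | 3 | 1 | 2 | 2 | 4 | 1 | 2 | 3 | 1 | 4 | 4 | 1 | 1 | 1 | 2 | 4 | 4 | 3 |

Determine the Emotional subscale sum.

Emotional items: 5, 12, 15, 16, 18, 19, 20.
Of these, items 5, 12, 15 and 18 are negatively keyed; reversed = (1+4) − raw = 5 − raw.
  item 5: 5 − 1 = 4
  item 12: 5 − 1 = 4
  item 15: 5 − 1 = 4
  item 16: 1
  item 18: 5 − 2 = 3
  item 19: 4
  item 20: 4
Sum = 4 + 4 + 4 + 1 + 3 + 4 + 4 = 24

24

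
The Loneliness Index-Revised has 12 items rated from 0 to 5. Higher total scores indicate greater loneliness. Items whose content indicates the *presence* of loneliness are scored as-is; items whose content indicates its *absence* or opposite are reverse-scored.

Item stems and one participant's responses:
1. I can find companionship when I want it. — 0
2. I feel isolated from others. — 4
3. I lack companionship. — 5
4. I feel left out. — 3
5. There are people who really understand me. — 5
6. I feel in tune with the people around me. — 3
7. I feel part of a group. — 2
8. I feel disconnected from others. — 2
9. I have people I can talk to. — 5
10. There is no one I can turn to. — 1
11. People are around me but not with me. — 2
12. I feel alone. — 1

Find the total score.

Items 1, 5, 6, 7, 9 describe the absence/opposite of loneliness → reverse-score.
reversed = (0+5) − raw = 5 − raw.
  item 1: 5 − 0 = 5
  item 2: 4
  item 3: 5
  item 4: 3
  item 5: 5 − 5 = 0
  item 6: 5 − 3 = 2
  item 7: 5 − 2 = 3
  item 8: 2
  item 9: 5 − 5 = 0
  item 10: 1
  item 11: 2
  item 12: 1
Total = 5 + 4 + 5 + 3 + 0 + 2 + 3 + 2 + 0 + 1 + 2 + 1 = 28

28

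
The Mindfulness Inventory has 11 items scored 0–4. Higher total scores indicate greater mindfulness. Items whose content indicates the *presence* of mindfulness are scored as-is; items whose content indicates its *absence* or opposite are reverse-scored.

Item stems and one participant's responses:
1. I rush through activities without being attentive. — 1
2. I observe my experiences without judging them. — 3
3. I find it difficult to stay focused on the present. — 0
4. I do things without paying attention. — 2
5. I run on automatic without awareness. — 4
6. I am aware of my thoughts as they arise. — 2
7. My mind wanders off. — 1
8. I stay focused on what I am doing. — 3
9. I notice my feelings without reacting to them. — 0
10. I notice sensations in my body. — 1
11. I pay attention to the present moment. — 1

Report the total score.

Items 1, 3, 4, 5, 7 describe the absence/opposite of mindfulness → reverse-score.
reversed = (0+4) − raw = 4 − raw.
  item 1: 4 − 1 = 3
  item 2: 3
  item 3: 4 − 0 = 4
  item 4: 4 − 2 = 2
  item 5: 4 − 4 = 0
  item 6: 2
  item 7: 4 − 1 = 3
  item 8: 3
  item 9: 0
  item 10: 1
  item 11: 1
Total = 3 + 3 + 4 + 2 + 0 + 2 + 3 + 3 + 0 + 1 + 1 = 22

22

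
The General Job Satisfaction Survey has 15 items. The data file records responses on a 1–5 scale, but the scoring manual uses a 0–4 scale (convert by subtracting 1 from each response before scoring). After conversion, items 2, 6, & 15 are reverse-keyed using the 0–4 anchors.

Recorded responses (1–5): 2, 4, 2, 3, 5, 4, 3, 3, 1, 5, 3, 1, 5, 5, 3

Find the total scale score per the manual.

30

Convert to 0–4: 1, 3, 1, 2, 4, 3, 2, 2, 0, 4, 2, 0, 4, 4, 2
Reverse-coded (reverse-coded value = 4 − response):
  item 2: 4 − 3 = 1
  item 6: 4 − 3 = 1
  item 15: 4 − 2 = 2
Scored: 1, 1, 1, 2, 4, 1, 2, 2, 0, 4, 2, 0, 4, 4, 2
Total = 30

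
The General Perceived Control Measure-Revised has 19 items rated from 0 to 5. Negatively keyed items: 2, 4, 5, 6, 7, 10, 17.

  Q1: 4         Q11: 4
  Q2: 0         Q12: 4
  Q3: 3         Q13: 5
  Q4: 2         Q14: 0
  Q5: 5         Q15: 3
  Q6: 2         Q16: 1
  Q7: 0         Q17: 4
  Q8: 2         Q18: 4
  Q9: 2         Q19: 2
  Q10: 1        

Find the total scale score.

Reversing items 2, 4, 5, 6, 7, 10, & 17 with 5 − raw:
Total = 4 + (5−0) + 3 + (5−2) + (5−5) + (5−2) + (5−0) + 2 + 2 + (5−1) + 4 + 4 + 5 + 0 + 3 + 1 + (5−4) + 4 + 2
      = 4 + 5 + 3 + 3 + 0 + 3 + 5 + 2 + 2 + 4 + 4 + 4 + 5 + 0 + 3 + 1 + 1 + 4 + 2 = 55

55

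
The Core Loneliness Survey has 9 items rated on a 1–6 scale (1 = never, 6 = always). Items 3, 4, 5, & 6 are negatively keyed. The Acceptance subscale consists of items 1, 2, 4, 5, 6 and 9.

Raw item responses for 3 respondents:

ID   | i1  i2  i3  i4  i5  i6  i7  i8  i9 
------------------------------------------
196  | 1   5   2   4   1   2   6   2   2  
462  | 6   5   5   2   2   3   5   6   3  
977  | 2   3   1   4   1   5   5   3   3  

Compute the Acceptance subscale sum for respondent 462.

Respondent 462 raw: 6, 5, 5, 2, 2, 3, 5, 6, 3.
Acceptance items: 1, 2, 4, 5, 6, 9.
Reverse-coded (reverse-coded value = 7 − response):
  item 1: 6
  item 2: 5
  item 4: 7 − 2 = 5
  item 5: 7 − 2 = 5
  item 6: 7 − 3 = 4
  item 9: 3
Sum = 6 + 5 + 5 + 5 + 4 + 3 = 28

28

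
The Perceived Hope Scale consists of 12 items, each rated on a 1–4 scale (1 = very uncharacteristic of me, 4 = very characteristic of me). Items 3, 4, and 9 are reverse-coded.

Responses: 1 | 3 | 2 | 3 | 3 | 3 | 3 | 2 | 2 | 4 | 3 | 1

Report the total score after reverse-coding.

Reverse-coded items (on a 1–4 scale, reversed = 5 − raw):
  item 3: 5 − 2 = 3
  item 4: 5 − 3 = 2
  item 9: 5 − 2 = 3
Scored items: 1, 3, 3, 2, 3, 3, 3, 2, 3, 4, 3, 1
Total = 1 + 3 + 3 + 2 + 3 + 3 + 3 + 2 + 3 + 4 + 3 + 1 = 31

31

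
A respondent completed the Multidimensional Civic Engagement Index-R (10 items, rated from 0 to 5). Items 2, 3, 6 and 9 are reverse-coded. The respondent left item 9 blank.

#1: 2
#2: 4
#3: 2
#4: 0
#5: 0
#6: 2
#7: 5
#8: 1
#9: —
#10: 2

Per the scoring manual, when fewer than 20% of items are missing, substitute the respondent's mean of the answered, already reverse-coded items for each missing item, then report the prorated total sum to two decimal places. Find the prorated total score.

Reverse-coded (on a 0–5 scale, reversed = 5 − raw):
  item 2: 5 − 4 = 1
  item 3: 5 − 2 = 3
  item 6: 5 − 2 = 3
Completed scored items (9 of 10): 2, 1, 3, 0, 0, 3, 5, 1, 2; sum = 17.
Person mean = 17 / 9 ≈ 1.8889
Prorated total = (17 / 9) × 10 = 18.89 (to 2 dp)

18.89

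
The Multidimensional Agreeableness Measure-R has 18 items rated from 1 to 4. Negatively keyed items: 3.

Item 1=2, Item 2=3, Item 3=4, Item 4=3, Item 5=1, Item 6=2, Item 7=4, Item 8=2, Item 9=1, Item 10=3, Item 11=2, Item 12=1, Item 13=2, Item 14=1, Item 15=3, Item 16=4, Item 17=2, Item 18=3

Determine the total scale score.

40

Reverse-coded items (on a 1–4 scale, reversed = 5 − raw):
  item 3: 5 − 4 = 1
Scored items: 2, 3, 1, 3, 1, 2, 4, 2, 1, 3, 2, 1, 2, 1, 3, 4, 2, 3
Total = 2 + 3 + 1 + 3 + 1 + 2 + 4 + 2 + 1 + 3 + 2 + 1 + 2 + 1 + 3 + 4 + 2 + 3 = 40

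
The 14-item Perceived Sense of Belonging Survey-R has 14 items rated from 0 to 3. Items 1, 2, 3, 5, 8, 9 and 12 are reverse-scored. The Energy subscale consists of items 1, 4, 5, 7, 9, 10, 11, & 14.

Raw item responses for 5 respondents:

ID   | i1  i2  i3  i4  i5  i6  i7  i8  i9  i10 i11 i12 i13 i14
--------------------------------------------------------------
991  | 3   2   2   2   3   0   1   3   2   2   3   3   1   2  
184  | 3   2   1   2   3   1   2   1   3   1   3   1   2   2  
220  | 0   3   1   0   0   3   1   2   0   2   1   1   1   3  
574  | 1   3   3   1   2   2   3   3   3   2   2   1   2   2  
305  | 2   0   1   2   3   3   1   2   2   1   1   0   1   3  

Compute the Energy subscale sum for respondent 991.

Respondent 991 raw: 3, 2, 2, 2, 3, 0, 1, 3, 2, 2, 3, 3, 1, 2.
Energy items: 1, 4, 5, 7, 9, 10, 11, 14.
Reverse-coded (reversed = (0+3) − raw = 3 − raw):
  item 1: 3 − 3 = 0
  item 4: 2
  item 5: 3 − 3 = 0
  item 7: 1
  item 9: 3 − 2 = 1
  item 10: 2
  item 11: 3
  item 14: 2
Sum = 0 + 2 + 0 + 1 + 1 + 2 + 3 + 2 = 11

11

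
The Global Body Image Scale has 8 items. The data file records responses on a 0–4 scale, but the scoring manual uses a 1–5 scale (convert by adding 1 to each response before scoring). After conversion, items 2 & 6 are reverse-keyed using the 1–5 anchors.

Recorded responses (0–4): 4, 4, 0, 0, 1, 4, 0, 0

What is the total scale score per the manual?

Convert to 1–5: 5, 5, 1, 1, 2, 5, 1, 1
Reverse-coded (reverse-coded value = 6 − response):
  item 2: 6 − 5 = 1
  item 6: 6 − 5 = 1
Scored: 5, 1, 1, 1, 2, 1, 1, 1
Total = 13

13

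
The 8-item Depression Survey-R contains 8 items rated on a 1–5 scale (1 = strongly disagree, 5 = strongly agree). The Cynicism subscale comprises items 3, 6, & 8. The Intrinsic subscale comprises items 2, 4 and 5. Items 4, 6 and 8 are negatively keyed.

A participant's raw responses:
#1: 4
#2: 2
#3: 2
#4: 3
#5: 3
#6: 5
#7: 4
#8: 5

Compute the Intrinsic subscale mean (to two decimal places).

2.67

Intrinsic items: 2, 4, 5.
Of these, item 4 is negatively keyed; reversed = (1+5) − raw = 6 − raw.
  item 2: 2
  item 4: 6 − 3 = 3
  item 5: 3
Sum = 2 + 3 + 3 = 8
Mean = 8 / 3 = 2.67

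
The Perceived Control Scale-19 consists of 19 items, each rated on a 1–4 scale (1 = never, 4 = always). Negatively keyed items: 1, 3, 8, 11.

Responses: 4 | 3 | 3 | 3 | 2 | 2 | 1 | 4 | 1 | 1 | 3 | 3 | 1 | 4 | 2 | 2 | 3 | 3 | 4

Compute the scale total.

41

Raw sum = 49. Negatively keyed items: 1, 3, 8, 11; their raw sum = 14.
Each reversal replaces raw with 5 − raw, changing the total by 5 − 2·raw per item.
Total = 49 + 4·5 − 2·14 = 49 + 20 − 28 = 41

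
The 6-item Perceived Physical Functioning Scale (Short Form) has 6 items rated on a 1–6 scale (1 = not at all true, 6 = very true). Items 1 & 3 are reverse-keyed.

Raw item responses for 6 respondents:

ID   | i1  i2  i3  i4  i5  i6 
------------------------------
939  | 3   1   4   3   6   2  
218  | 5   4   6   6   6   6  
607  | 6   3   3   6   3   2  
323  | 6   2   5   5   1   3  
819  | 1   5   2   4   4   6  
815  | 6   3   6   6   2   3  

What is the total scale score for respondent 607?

19

Respondent 607 raw: 6, 3, 3, 6, 3, 2.
Reverse-coded (reverse-coded value = 7 − response):
  item 1: 7 − 6 = 1
  item 2: 3
  item 3: 7 − 3 = 4
  item 4: 6
  item 5: 3
  item 6: 2
Sum = 1 + 3 + 4 + 6 + 3 + 2 = 19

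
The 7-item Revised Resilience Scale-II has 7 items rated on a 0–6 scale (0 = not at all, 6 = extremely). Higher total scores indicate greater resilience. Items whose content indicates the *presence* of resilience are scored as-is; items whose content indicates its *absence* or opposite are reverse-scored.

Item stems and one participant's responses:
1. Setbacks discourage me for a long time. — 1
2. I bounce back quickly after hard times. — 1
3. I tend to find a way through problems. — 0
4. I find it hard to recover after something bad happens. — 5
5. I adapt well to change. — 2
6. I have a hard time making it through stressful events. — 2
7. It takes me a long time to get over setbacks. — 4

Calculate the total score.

Items 1, 4, 6, 7 describe the absence/opposite of resilience → reverse-score.
reversed = (0+6) − raw = 6 − raw.
  item 1: 6 − 1 = 5
  item 2: 1
  item 3: 0
  item 4: 6 − 5 = 1
  item 5: 2
  item 6: 6 − 2 = 4
  item 7: 6 − 4 = 2
Total = 5 + 1 + 0 + 1 + 2 + 4 + 2 = 15

15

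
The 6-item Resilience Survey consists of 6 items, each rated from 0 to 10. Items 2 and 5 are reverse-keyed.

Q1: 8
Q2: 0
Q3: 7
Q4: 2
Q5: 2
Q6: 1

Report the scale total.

Raw sum = 20. Reverse-keyed items: 2, 5; their raw sum = 2.
Each reversal replaces raw with 10 − raw, changing the total by 10 − 2·raw per item.
Total = 20 + 2·10 − 2·2 = 20 + 20 − 4 = 36

36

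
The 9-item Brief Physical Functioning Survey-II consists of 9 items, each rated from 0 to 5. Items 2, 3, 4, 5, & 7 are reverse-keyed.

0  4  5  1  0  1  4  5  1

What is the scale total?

18

Raw sum = 21. Reverse-keyed items: 2, 3, 4, 5, 7; their raw sum = 14.
Each reversal replaces raw with 5 − raw, changing the total by 5 − 2·raw per item.
Total = 21 + 5·5 − 2·14 = 21 + 25 − 28 = 18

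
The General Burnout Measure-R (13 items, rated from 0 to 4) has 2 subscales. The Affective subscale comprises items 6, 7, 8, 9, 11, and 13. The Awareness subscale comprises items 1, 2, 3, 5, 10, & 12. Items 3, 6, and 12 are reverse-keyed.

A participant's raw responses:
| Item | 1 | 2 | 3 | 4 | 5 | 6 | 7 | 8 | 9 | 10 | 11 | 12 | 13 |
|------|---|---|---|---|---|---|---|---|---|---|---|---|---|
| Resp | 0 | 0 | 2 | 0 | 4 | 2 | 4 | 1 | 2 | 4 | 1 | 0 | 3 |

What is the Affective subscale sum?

13

Affective items: 6, 7, 8, 9, 11, 13.
Of these, item 6 is reverse-keyed; reverse-coded value = 4 − response.
  item 6: 4 − 2 = 2
  item 7: 4
  item 8: 1
  item 9: 2
  item 11: 1
  item 13: 3
Sum = 2 + 4 + 1 + 2 + 1 + 3 = 13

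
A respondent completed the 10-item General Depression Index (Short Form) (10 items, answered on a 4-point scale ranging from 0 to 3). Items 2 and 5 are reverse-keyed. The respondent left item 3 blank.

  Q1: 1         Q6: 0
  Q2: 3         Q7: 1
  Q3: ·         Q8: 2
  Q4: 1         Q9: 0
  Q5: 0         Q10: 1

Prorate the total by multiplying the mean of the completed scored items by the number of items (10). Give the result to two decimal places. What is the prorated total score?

Reverse-coded (reverse-coded value = 3 − response):
  item 2: 3 − 3 = 0
  item 5: 3 − 0 = 3
Completed scored items (9 of 10): 1, 0, 1, 3, 0, 1, 2, 0, 1; sum = 9.
Person mean = 9 / 9 ≈ 1.0000
Prorated total = (9 / 9) × 10 = 10.00 (to 2 dp)

10.00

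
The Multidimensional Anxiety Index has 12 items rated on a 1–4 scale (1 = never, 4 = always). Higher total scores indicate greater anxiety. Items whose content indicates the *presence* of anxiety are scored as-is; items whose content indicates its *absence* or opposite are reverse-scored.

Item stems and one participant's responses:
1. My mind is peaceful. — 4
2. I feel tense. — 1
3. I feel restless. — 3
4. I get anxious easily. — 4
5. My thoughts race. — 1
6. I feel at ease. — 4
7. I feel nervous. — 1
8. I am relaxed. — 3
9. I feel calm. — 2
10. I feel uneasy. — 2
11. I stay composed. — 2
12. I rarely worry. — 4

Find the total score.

Items 1, 6, 8, 9, 11, 12 describe the absence/opposite of anxiety → reverse-score.
reversed = (1+4) − raw = 5 − raw.
  item 1: 5 − 4 = 1
  item 2: 1
  item 3: 3
  item 4: 4
  item 5: 1
  item 6: 5 − 4 = 1
  item 7: 1
  item 8: 5 − 3 = 2
  item 9: 5 − 2 = 3
  item 10: 2
  item 11: 5 − 2 = 3
  item 12: 5 − 4 = 1
Total = 1 + 1 + 3 + 4 + 1 + 1 + 1 + 2 + 3 + 2 + 3 + 1 = 23

23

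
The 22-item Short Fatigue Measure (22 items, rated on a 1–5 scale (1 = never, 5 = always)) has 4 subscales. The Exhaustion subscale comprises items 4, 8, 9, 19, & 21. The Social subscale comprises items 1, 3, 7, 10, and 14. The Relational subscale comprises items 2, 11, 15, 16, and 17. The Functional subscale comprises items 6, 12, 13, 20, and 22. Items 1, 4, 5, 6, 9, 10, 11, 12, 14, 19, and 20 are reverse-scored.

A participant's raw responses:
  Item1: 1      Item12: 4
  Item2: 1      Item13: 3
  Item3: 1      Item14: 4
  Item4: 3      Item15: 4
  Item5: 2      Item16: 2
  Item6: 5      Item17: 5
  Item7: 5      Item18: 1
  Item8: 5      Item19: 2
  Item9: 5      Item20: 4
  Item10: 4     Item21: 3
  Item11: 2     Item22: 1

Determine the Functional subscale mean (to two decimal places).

1.80

Functional items: 6, 12, 13, 20, 22.
Of these, items 6, 12, and 20 are reverse-scored; reversed = (1+5) − raw = 6 − raw.
  item 6: 6 − 5 = 1
  item 12: 6 − 4 = 2
  item 13: 3
  item 20: 6 − 4 = 2
  item 22: 1
Sum = 1 + 2 + 3 + 2 + 1 = 9
Mean = 9 / 5 = 1.80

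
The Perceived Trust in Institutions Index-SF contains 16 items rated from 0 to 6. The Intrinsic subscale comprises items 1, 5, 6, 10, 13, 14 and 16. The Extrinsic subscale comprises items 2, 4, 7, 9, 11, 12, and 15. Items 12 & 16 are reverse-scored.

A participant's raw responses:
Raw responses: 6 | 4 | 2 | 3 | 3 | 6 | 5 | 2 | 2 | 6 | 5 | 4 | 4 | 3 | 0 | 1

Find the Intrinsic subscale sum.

Intrinsic items: 1, 5, 6, 10, 13, 14, 16.
Of these, item 16 is reverse-scored; reversed = (0+6) − raw = 6 − raw.
  item 1: 6
  item 5: 3
  item 6: 6
  item 10: 6
  item 13: 4
  item 14: 3
  item 16: 6 − 1 = 5
Sum = 6 + 3 + 6 + 6 + 4 + 3 + 5 = 33

33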